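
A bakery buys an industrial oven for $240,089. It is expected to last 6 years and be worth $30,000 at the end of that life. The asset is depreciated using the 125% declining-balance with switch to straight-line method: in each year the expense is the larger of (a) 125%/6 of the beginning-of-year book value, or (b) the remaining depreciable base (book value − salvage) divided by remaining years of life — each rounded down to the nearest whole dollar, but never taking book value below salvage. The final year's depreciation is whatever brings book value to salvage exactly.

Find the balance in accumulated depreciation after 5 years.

$180,380

Depreciable base = $240,089 − $30,000 = $210,089.
Year 1: DB = ⌊$240,089 × 125%/6⌋ = $50,018; SL = ⌊$210,089/6⌋ = $35,014 → take DB $50,018. Book value $190,071.
Year 2: DB = ⌊$190,071 × 125%/6⌋ = $39,598; SL = ⌊$160,071/5⌋ = $32,014 → take DB $39,598. Book value $150,473.
Year 3: DB = ⌊$150,473 × 125%/6⌋ = $31,348; SL = ⌊$120,473/4⌋ = $30,118 → take DB $31,348. Book value $119,125.
Year 4: DB = ⌊$119,125 × 125%/6⌋ = $24,817; SL = ⌊$89,125/3⌋ = $29,708 → take SL $29,708. Book value $89,417.
Year 5: DB = ⌊$89,417 × 125%/6⌋ = $18,628; SL = ⌊$59,417/2⌋ = $29,708 → take SL $29,708. Book value $59,709.
Accumulated through year 5 = $240,089 − $59,709 = $180,380.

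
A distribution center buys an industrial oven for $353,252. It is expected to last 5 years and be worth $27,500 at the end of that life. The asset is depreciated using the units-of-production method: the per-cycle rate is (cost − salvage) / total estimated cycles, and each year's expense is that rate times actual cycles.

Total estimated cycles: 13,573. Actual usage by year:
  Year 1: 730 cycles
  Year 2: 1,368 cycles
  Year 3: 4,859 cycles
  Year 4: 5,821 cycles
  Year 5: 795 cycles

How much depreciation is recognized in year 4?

Depreciable base = $353,252 − $27,500 = $325,752.
Rate = $325,752 / 13,573 cycles = $24 per cycle.
Year 1: 730 × $24 = $17,520. Book value $335,732.
Year 2: 1,368 × $24 = $32,832. Book value $302,900.
Year 3: 4,859 × $24 = $116,616. Book value $186,284.
Year 4: 5,821 × $24 = $139,704. Book value $46,580.

$139,704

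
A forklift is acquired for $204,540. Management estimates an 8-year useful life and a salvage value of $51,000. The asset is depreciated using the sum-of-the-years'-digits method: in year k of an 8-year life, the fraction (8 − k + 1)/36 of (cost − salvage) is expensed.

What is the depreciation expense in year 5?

$17,060

Depreciable base = $204,540 − $51,000 = $153,540.
Sum of the years' digits = 8+7+6+5+4+3+2+1 = 36.
Year 1: $153,540 × 8/36 = $34,120. Book value $170,420.
Year 2: $153,540 × 7/36 = $29,855. Book value $140,565.
Year 3: $153,540 × 6/36 = $25,590. Book value $114,975.
Year 4: $153,540 × 5/36 = $21,325. Book value $93,650.
Year 5: $153,540 × 4/36 = $17,060. Book value $76,590.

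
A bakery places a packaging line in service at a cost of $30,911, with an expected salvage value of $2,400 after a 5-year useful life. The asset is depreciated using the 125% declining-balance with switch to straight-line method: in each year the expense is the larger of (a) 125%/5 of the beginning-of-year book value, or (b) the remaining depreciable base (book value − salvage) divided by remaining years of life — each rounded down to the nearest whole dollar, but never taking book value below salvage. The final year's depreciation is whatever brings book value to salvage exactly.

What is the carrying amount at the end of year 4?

Depreciable base = $30,911 − $2,400 = $28,511.
Year 1: DB = ⌊$30,911 × 125%/5⌋ = $7,727; SL = ⌊$28,511/5⌋ = $5,702 → take DB $7,727. Book value $23,184.
Year 2: DB = ⌊$23,184 × 125%/5⌋ = $5,796; SL = ⌊$20,784/4⌋ = $5,196 → take DB $5,796. Book value $17,388.
Year 3: DB = ⌊$17,388 × 125%/5⌋ = $4,347; SL = ⌊$14,988/3⌋ = $4,996 → take SL $4,996. Book value $12,392.
Year 4: DB = ⌊$12,392 × 125%/5⌋ = $3,098; SL = ⌊$9,992/2⌋ = $4,996 → take SL $4,996. Book value $7,396.

$7,396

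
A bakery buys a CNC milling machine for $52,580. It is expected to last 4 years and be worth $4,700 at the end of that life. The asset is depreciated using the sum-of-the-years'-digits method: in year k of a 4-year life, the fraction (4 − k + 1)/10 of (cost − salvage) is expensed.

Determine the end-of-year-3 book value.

Depreciable base = $52,580 − $4,700 = $47,880.
Sum of the years' digits = 4+3+2+1 = 10.
Year 1: $47,880 × 4/10 = $19,152. Book value $33,428.
Year 2: $47,880 × 3/10 = $14,364. Book value $19,064.
Year 3: $47,880 × 2/10 = $9,576. Book value $9,488.

$9,488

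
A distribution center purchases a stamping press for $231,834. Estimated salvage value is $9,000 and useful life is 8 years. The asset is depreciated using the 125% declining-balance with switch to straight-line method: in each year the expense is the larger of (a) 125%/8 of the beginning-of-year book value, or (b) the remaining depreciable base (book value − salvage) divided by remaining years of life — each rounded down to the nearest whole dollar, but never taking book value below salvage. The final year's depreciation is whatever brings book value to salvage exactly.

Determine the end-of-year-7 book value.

Depreciable base = $231,834 − $9,000 = $222,834.
Year 1: DB = ⌊$231,834 × 125%/8⌋ = $36,224; SL = ⌊$222,834/8⌋ = $27,854 → take DB $36,224. Book value $195,610.
Year 2: DB = ⌊$195,610 × 125%/8⌋ = $30,564; SL = ⌊$186,610/7⌋ = $26,658 → take DB $30,564. Book value $165,046.
Year 3: DB = ⌊$165,046 × 125%/8⌋ = $25,788; SL = ⌊$156,046/6⌋ = $26,007 → take SL $26,007. Book value $139,039.
Year 4: DB = ⌊$139,039 × 125%/8⌋ = $21,724; SL = ⌊$130,039/5⌋ = $26,007 → take SL $26,007. Book value $113,032.
Year 5: DB = ⌊$113,032 × 125%/8⌋ = $17,661; SL = ⌊$104,032/4⌋ = $26,008 → take SL $26,008. Book value $87,024.
Year 6: DB = ⌊$87,024 × 125%/8⌋ = $13,597; SL = ⌊$78,024/3⌋ = $26,008 → take SL $26,008. Book value $61,016.
Year 7: DB = ⌊$61,016 × 125%/8⌋ = $9,533; SL = ⌊$52,016/2⌋ = $26,008 → take SL $26,008. Book value $35,008.

$35,008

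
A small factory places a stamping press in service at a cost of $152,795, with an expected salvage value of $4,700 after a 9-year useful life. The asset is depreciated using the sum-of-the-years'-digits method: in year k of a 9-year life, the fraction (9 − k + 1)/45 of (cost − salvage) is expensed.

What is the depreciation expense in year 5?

Depreciable base = $152,795 − $4,700 = $148,095.
Sum of the years' digits = 9+8+7+6+5+4+3+2+1 = 45.
Year 1: $148,095 × 9/45 = $29,619. Book value $123,176.
Year 2: $148,095 × 8/45 = $26,328. Book value $96,848.
Year 3: $148,095 × 7/45 = $23,037. Book value $73,811.
Year 4: $148,095 × 6/45 = $19,746. Book value $54,065.
Year 5: $148,095 × 5/45 = $16,455. Book value $37,610.

$16,455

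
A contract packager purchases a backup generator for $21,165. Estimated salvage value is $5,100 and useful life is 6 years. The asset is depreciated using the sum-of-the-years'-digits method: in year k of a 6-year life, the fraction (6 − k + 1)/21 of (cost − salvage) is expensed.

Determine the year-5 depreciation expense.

Depreciable base = $21,165 − $5,100 = $16,065.
Sum of the years' digits = 6+5+4+3+2+1 = 21.
Year 1: $16,065 × 6/21 = $4,590. Book value $16,575.
Year 2: $16,065 × 5/21 = $3,825. Book value $12,750.
Year 3: $16,065 × 4/21 = $3,060. Book value $9,690.
Year 4: $16,065 × 3/21 = $2,295. Book value $7,395.
Year 5: $16,065 × 2/21 = $1,530. Book value $5,865.

$1,530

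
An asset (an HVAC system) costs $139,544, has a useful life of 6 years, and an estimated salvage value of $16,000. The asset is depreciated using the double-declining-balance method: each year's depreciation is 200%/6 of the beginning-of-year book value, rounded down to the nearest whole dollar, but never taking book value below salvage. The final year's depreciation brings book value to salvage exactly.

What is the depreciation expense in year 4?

Depreciable base = $139,544 − $16,000 = $123,544.
Year 1: ⌊$139,544 × 200%/6⌋ = $46,514. Book value $93,030.
Year 2: ⌊$93,030 × 200%/6⌋ = $31,010. Book value $62,020.
Year 3: ⌊$62,020 × 200%/6⌋ = $20,673. Book value $41,347.
Year 4: ⌊$41,347 × 200%/6⌋ = $13,782. Book value $27,565.

$13,782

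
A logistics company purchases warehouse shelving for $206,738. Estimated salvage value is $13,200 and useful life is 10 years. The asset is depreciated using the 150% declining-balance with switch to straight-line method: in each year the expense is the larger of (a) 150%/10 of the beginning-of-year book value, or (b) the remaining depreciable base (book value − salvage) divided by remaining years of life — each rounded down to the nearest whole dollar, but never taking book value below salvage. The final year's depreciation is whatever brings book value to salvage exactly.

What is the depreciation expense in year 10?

$15,707

Depreciable base = $206,738 − $13,200 = $193,538.
Year 1: DB = ⌊$206,738 × 150%/10⌋ = $31,010; SL = ⌊$193,538/10⌋ = $19,353 → take DB $31,010. Book value $175,728.
Year 2: DB = ⌊$175,728 × 150%/10⌋ = $26,359; SL = ⌊$162,528/9⌋ = $18,058 → take DB $26,359. Book value $149,369.
Year 3: DB = ⌊$149,369 × 150%/10⌋ = $22,405; SL = ⌊$136,169/8⌋ = $17,021 → take DB $22,405. Book value $126,964.
Year 4: DB = ⌊$126,964 × 150%/10⌋ = $19,044; SL = ⌊$113,764/7⌋ = $16,252 → take DB $19,044. Book value $107,920.
Year 5: DB = ⌊$107,920 × 150%/10⌋ = $16,188; SL = ⌊$94,720/6⌋ = $15,786 → take DB $16,188. Book value $91,732.
Year 6: DB = ⌊$91,732 × 150%/10⌋ = $13,759; SL = ⌊$78,532/5⌋ = $15,706 → take SL $15,706. Book value $76,026.
Year 7: DB = ⌊$76,026 × 150%/10⌋ = $11,403; SL = ⌊$62,826/4⌋ = $15,706 → take SL $15,706. Book value $60,320.
Year 8: DB = ⌊$60,320 × 150%/10⌋ = $9,048; SL = ⌊$47,120/3⌋ = $15,706 → take SL $15,706. Book value $44,614.
Year 9: DB = ⌊$44,614 × 150%/10⌋ = $6,692; SL = ⌊$31,414/2⌋ = $15,707 → take SL $15,707. Book value $28,907.
Year 10 (final): $28,907 − $13,200 = $15,707. Book value $13,200.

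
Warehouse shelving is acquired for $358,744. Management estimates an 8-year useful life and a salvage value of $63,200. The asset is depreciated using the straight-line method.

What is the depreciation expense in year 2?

$36,943

Depreciable base = $358,744 − $63,200 = $295,544.
Annual expense = $295,544 / 8 = $36,943.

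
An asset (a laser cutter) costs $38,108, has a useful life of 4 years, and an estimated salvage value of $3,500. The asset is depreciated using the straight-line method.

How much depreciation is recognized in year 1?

$8,652

Depreciable base = $38,108 − $3,500 = $34,608.
Annual expense = $34,608 / 4 = $8,652.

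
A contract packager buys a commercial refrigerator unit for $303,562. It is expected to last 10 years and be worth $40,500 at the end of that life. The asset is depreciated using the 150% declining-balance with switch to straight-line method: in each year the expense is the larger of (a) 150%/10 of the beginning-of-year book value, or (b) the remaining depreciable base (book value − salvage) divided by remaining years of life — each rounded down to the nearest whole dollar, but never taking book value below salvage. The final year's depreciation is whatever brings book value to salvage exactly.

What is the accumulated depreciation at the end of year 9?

$244,564

Depreciable base = $303,562 − $40,500 = $263,062.
Year 1: DB = ⌊$303,562 × 150%/10⌋ = $45,534; SL = ⌊$263,062/10⌋ = $26,306 → take DB $45,534. Book value $258,028.
Year 2: DB = ⌊$258,028 × 150%/10⌋ = $38,704; SL = ⌊$217,528/9⌋ = $24,169 → take DB $38,704. Book value $219,324.
Year 3: DB = ⌊$219,324 × 150%/10⌋ = $32,898; SL = ⌊$178,824/8⌋ = $22,353 → take DB $32,898. Book value $186,426.
Year 4: DB = ⌊$186,426 × 150%/10⌋ = $27,963; SL = ⌊$145,926/7⌋ = $20,846 → take DB $27,963. Book value $158,463.
Year 5: DB = ⌊$158,463 × 150%/10⌋ = $23,769; SL = ⌊$117,963/6⌋ = $19,660 → take DB $23,769. Book value $134,694.
Year 6: DB = ⌊$134,694 × 150%/10⌋ = $20,204; SL = ⌊$94,194/5⌋ = $18,838 → take DB $20,204. Book value $114,490.
Year 7: DB = ⌊$114,490 × 150%/10⌋ = $17,173; SL = ⌊$73,990/4⌋ = $18,497 → take SL $18,497. Book value $95,993.
Year 8: DB = ⌊$95,993 × 150%/10⌋ = $14,398; SL = ⌊$55,493/3⌋ = $18,497 → take SL $18,497. Book value $77,496.
Year 9: DB = ⌊$77,496 × 150%/10⌋ = $11,624; SL = ⌊$36,996/2⌋ = $18,498 → take SL $18,498. Book value $58,998.
Accumulated through year 9 = $303,562 − $58,998 = $244,564.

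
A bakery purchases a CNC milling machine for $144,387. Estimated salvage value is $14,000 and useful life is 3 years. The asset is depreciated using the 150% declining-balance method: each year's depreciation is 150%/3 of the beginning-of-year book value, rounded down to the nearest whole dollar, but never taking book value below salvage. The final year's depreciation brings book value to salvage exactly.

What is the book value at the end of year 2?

Depreciable base = $144,387 − $14,000 = $130,387.
Year 1: ⌊$144,387 × 150%/3⌋ = $72,193. Book value $72,194.
Year 2: ⌊$72,194 × 150%/3⌋ = $36,097. Book value $36,097.

$36,097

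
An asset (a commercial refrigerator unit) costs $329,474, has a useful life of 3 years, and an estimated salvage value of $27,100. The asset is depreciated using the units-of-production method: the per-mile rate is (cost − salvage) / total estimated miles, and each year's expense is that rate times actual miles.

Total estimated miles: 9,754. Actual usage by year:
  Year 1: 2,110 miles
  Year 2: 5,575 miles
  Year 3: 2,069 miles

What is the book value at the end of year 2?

$91,239

Depreciable base = $329,474 − $27,100 = $302,374.
Rate = $302,374 / 9,754 miles = $31 per mile.
Year 1: 2,110 × $31 = $65,410. Book value $264,064.
Year 2: 5,575 × $31 = $172,825. Book value $91,239.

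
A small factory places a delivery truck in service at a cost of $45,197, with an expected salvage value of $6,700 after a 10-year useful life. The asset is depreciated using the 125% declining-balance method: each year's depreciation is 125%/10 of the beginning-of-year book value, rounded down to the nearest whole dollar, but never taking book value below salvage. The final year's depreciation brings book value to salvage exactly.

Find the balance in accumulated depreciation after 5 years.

Depreciable base = $45,197 − $6,700 = $38,497.
Year 1: ⌊$45,197 × 125%/10⌋ = $5,649. Book value $39,548.
Year 2: ⌊$39,548 × 125%/10⌋ = $4,943. Book value $34,605.
Year 3: ⌊$34,605 × 125%/10⌋ = $4,325. Book value $30,280.
Year 4: ⌊$30,280 × 125%/10⌋ = $3,785. Book value $26,495.
Year 5: ⌊$26,495 × 125%/10⌋ = $3,311. Book value $23,184.
Accumulated through year 5 = $45,197 − $23,184 = $22,013.

$22,013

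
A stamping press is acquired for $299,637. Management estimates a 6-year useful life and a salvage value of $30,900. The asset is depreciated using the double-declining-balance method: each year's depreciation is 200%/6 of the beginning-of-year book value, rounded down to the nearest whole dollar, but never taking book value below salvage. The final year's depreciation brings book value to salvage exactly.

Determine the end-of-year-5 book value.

$39,459

Depreciable base = $299,637 − $30,900 = $268,737.
Year 1: ⌊$299,637 × 200%/6⌋ = $99,879. Book value $199,758.
Year 2: ⌊$199,758 × 200%/6⌋ = $66,586. Book value $133,172.
Year 3: ⌊$133,172 × 200%/6⌋ = $44,390. Book value $88,782.
Year 4: ⌊$88,782 × 200%/6⌋ = $29,594. Book value $59,188.
Year 5: ⌊$59,188 × 200%/6⌋ = $19,729. Book value $39,459.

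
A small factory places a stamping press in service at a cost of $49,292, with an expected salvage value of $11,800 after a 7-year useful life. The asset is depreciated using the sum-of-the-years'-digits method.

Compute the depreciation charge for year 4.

$5,356

Depreciable base = $49,292 − $11,800 = $37,492.
Sum of the years' digits = 7+6+5+4+3+2+1 = 28.
Year 1: $37,492 × 7/28 = $9,373. Book value $39,919.
Year 2: $37,492 × 6/28 = $8,034. Book value $31,885.
Year 3: $37,492 × 5/28 = $6,695. Book value $25,190.
Year 4: $37,492 × 4/28 = $5,356. Book value $19,834.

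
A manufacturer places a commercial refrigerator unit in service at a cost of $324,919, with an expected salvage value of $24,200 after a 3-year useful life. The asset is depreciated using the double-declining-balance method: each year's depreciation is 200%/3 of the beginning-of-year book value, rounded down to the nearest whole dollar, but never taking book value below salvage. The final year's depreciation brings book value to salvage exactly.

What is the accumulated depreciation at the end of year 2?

Depreciable base = $324,919 − $24,200 = $300,719.
Year 1: ⌊$324,919 × 200%/3⌋ = $216,612. Book value $108,307.
Year 2: ⌊$108,307 × 200%/3⌋ = $72,204. Book value $36,103.
Accumulated through year 2 = $324,919 − $36,103 = $288,816.

$288,816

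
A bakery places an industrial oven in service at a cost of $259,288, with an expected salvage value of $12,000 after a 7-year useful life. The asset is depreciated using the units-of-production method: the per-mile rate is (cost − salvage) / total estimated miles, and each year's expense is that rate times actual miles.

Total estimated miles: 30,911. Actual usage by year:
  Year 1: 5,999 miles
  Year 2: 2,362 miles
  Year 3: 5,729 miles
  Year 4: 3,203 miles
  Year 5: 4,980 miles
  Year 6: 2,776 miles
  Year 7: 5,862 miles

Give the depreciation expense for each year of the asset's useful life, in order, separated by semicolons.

$47,992; $18,896; $45,832; $25,624; $39,840; $22,208; $46,896

Depreciable base = $259,288 − $12,000 = $247,288.
Rate = $247,288 / 30,911 miles = $8 per mile.
Year 1: 5,999 × $8 = $47,992. Book value $211,296.
Year 2: 2,362 × $8 = $18,896. Book value $192,400.
Year 3: 5,729 × $8 = $45,832. Book value $146,568.
Year 4: 3,203 × $8 = $25,624. Book value $120,944.
Year 5: 4,980 × $8 = $39,840. Book value $81,104.
Year 6: 2,776 × $8 = $22,208. Book value $58,896.
Year 7: 5,862 × $8 = $46,896. Book value $12,000.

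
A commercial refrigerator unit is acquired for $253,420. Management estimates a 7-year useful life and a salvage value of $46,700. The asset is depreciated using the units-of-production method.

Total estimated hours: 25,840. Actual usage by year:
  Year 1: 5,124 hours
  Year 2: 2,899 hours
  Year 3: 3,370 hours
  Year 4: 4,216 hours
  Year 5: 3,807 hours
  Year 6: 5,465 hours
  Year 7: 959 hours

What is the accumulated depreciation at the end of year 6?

$199,048

Depreciable base = $253,420 − $46,700 = $206,720.
Rate = $206,720 / 25,840 hours = $8 per hour.
Year 1: 5,124 × $8 = $40,992. Book value $212,428.
Year 2: 2,899 × $8 = $23,192. Book value $189,236.
Year 3: 3,370 × $8 = $26,960. Book value $162,276.
Year 4: 4,216 × $8 = $33,728. Book value $128,548.
Year 5: 3,807 × $8 = $30,456. Book value $98,092.
Year 6: 5,465 × $8 = $43,720. Book value $54,372.
Accumulated through year 6 = $253,420 − $54,372 = $199,048.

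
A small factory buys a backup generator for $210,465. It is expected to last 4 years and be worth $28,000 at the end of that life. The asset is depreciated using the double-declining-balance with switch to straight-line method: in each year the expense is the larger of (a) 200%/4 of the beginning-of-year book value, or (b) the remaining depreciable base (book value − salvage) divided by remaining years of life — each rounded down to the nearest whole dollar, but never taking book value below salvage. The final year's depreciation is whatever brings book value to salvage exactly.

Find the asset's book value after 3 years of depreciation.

$28,000

Depreciable base = $210,465 − $28,000 = $182,465.
Year 1: DB = ⌊$210,465 × 200%/4⌋ = $105,232; SL = ⌊$182,465/4⌋ = $45,616 → take DB $105,232. Book value $105,233.
Year 2: DB = ⌊$105,233 × 200%/4⌋ = $52,616; SL = ⌊$77,233/3⌋ = $25,744 → take DB $52,616. Book value $52,617.
Year 3: DB = ⌊$52,617 × 200%/4⌋ = $26,308; SL = ⌊$24,617/2⌋ = $12,308 → take DB $26,308, capped at $24,617. Book value $28,000.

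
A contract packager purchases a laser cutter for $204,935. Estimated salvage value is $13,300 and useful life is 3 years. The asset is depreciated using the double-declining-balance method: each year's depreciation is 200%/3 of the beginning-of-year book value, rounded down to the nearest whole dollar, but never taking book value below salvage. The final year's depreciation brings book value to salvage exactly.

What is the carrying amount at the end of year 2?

Depreciable base = $204,935 − $13,300 = $191,635.
Year 1: ⌊$204,935 × 200%/3⌋ = $136,623. Book value $68,312.
Year 2: ⌊$68,312 × 200%/3⌋ = $45,541. Book value $22,771.

$22,771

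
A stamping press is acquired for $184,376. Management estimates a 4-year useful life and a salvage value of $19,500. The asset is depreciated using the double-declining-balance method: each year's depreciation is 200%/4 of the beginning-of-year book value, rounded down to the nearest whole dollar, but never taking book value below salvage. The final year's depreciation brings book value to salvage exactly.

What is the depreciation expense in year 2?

Depreciable base = $184,376 − $19,500 = $164,876.
Year 1: ⌊$184,376 × 200%/4⌋ = $92,188. Book value $92,188.
Year 2: ⌊$92,188 × 200%/4⌋ = $46,094. Book value $46,094.

$46,094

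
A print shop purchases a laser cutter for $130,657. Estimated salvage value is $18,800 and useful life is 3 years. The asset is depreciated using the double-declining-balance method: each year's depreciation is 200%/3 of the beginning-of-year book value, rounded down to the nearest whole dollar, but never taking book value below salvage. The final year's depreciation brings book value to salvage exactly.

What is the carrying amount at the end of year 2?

$18,800

Depreciable base = $130,657 − $18,800 = $111,857.
Year 1: ⌊$130,657 × 200%/3⌋ = $87,104. Book value $43,553.
Year 2: ⌊$43,553 × 200%/3⌋ = $29,035, capped at $24,753. Book value $18,800.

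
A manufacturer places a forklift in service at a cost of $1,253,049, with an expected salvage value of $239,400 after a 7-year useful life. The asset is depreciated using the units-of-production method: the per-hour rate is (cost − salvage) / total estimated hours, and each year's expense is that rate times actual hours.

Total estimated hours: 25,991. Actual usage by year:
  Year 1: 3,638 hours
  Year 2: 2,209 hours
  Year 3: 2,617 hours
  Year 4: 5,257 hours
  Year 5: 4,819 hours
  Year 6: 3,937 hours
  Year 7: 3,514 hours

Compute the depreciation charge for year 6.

$153,543

Depreciable base = $1,253,049 − $239,400 = $1,013,649.
Rate = $1,013,649 / 25,991 hours = $39 per hour.
Year 1: 3,638 × $39 = $141,882. Book value $1,111,167.
Year 2: 2,209 × $39 = $86,151. Book value $1,025,016.
Year 3: 2,617 × $39 = $102,063. Book value $922,953.
Year 4: 5,257 × $39 = $205,023. Book value $717,930.
Year 5: 4,819 × $39 = $187,941. Book value $529,989.
Year 6: 3,937 × $39 = $153,543. Book value $376,446.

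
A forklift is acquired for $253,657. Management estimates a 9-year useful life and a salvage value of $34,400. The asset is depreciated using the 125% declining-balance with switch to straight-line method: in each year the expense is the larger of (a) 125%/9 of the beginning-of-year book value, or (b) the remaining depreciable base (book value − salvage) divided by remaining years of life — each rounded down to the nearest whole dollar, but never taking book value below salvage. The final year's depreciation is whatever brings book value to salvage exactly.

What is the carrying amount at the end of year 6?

$97,444

Depreciable base = $253,657 − $34,400 = $219,257.
Year 1: DB = ⌊$253,657 × 125%/9⌋ = $35,230; SL = ⌊$219,257/9⌋ = $24,361 → take DB $35,230. Book value $218,427.
Year 2: DB = ⌊$218,427 × 125%/9⌋ = $30,337; SL = ⌊$184,027/8⌋ = $23,003 → take DB $30,337. Book value $188,090.
Year 3: DB = ⌊$188,090 × 125%/9⌋ = $26,123; SL = ⌊$153,690/7⌋ = $21,955 → take DB $26,123. Book value $161,967.
Year 4: DB = ⌊$161,967 × 125%/9⌋ = $22,495; SL = ⌊$127,567/6⌋ = $21,261 → take DB $22,495. Book value $139,472.
Year 5: DB = ⌊$139,472 × 125%/9⌋ = $19,371; SL = ⌊$105,072/5⌋ = $21,014 → take SL $21,014. Book value $118,458.
Year 6: DB = ⌊$118,458 × 125%/9⌋ = $16,452; SL = ⌊$84,058/4⌋ = $21,014 → take SL $21,014. Book value $97,444.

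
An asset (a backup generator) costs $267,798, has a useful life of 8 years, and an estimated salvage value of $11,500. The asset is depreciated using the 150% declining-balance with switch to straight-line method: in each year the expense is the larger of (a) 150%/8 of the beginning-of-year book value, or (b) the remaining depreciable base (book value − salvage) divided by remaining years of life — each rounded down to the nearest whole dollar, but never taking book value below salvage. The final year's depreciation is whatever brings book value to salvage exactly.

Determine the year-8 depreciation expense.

$26,303

Depreciable base = $267,798 − $11,500 = $256,298.
Year 1: DB = ⌊$267,798 × 150%/8⌋ = $50,212; SL = ⌊$256,298/8⌋ = $32,037 → take DB $50,212. Book value $217,586.
Year 2: DB = ⌊$217,586 × 150%/8⌋ = $40,797; SL = ⌊$206,086/7⌋ = $29,440 → take DB $40,797. Book value $176,789.
Year 3: DB = ⌊$176,789 × 150%/8⌋ = $33,147; SL = ⌊$165,289/6⌋ = $27,548 → take DB $33,147. Book value $143,642.
Year 4: DB = ⌊$143,642 × 150%/8⌋ = $26,932; SL = ⌊$132,142/5⌋ = $26,428 → take DB $26,932. Book value $116,710.
Year 5: DB = ⌊$116,710 × 150%/8⌋ = $21,883; SL = ⌊$105,210/4⌋ = $26,302 → take SL $26,302. Book value $90,408.
Year 6: DB = ⌊$90,408 × 150%/8⌋ = $16,951; SL = ⌊$78,908/3⌋ = $26,302 → take SL $26,302. Book value $64,106.
Year 7: DB = ⌊$64,106 × 150%/8⌋ = $12,019; SL = ⌊$52,606/2⌋ = $26,303 → take SL $26,303. Book value $37,803.
Year 8 (final): $37,803 − $11,500 = $26,303. Book value $11,500.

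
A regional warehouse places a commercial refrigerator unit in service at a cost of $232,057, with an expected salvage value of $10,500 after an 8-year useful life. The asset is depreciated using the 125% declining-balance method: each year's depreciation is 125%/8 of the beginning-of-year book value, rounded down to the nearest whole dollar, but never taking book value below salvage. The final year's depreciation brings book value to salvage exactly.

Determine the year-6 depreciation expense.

$15,505

Depreciable base = $232,057 − $10,500 = $221,557.
Year 1: ⌊$232,057 × 125%/8⌋ = $36,258. Book value $195,799.
Year 2: ⌊$195,799 × 125%/8⌋ = $30,593. Book value $165,206.
Year 3: ⌊$165,206 × 125%/8⌋ = $25,813. Book value $139,393.
Year 4: ⌊$139,393 × 125%/8⌋ = $21,780. Book value $117,613.
Year 5: ⌊$117,613 × 125%/8⌋ = $18,377. Book value $99,236.
Year 6: ⌊$99,236 × 125%/8⌋ = $15,505. Book value $83,731.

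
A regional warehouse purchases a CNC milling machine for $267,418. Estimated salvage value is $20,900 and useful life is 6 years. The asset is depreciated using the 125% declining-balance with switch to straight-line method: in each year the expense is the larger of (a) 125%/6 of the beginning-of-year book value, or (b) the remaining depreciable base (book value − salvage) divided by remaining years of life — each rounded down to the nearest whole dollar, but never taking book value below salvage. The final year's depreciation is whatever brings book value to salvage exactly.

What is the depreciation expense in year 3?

$36,675

Depreciable base = $267,418 − $20,900 = $246,518.
Year 1: DB = ⌊$267,418 × 125%/6⌋ = $55,712; SL = ⌊$246,518/6⌋ = $41,086 → take DB $55,712. Book value $211,706.
Year 2: DB = ⌊$211,706 × 125%/6⌋ = $44,105; SL = ⌊$190,806/5⌋ = $38,161 → take DB $44,105. Book value $167,601.
Year 3: DB = ⌊$167,601 × 125%/6⌋ = $34,916; SL = ⌊$146,701/4⌋ = $36,675 → take SL $36,675. Book value $130,926.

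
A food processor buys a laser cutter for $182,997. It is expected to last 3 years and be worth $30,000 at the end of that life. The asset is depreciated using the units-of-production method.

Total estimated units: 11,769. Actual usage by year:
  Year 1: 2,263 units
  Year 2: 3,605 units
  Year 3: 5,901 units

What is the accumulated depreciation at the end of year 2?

$76,284

Depreciable base = $182,997 − $30,000 = $152,997.
Rate = $152,997 / 11,769 units = $13 per unit.
Year 1: 2,263 × $13 = $29,419. Book value $153,578.
Year 2: 3,605 × $13 = $46,865. Book value $106,713.
Accumulated through year 2 = $182,997 − $106,713 = $76,284.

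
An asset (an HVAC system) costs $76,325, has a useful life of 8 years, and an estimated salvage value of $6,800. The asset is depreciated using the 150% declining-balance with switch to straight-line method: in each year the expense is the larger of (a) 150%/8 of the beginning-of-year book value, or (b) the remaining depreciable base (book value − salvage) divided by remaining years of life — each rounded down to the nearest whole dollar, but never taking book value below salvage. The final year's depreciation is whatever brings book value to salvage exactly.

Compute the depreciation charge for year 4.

Depreciable base = $76,325 − $6,800 = $69,525.
Year 1: DB = ⌊$76,325 × 150%/8⌋ = $14,310; SL = ⌊$69,525/8⌋ = $8,690 → take DB $14,310. Book value $62,015.
Year 2: DB = ⌊$62,015 × 150%/8⌋ = $11,627; SL = ⌊$55,215/7⌋ = $7,887 → take DB $11,627. Book value $50,388.
Year 3: DB = ⌊$50,388 × 150%/8⌋ = $9,447; SL = ⌊$43,588/6⌋ = $7,264 → take DB $9,447. Book value $40,941.
Year 4: DB = ⌊$40,941 × 150%/8⌋ = $7,676; SL = ⌊$34,141/5⌋ = $6,828 → take DB $7,676. Book value $33,265.

$7,676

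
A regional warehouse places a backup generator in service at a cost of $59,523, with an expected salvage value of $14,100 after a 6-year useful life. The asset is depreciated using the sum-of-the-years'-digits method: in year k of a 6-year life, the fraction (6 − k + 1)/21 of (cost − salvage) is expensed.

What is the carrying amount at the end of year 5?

$16,263

Depreciable base = $59,523 − $14,100 = $45,423.
Sum of the years' digits = 6+5+4+3+2+1 = 21.
Year 1: $45,423 × 6/21 = $12,978. Book value $46,545.
Year 2: $45,423 × 5/21 = $10,815. Book value $35,730.
Year 3: $45,423 × 4/21 = $8,652. Book value $27,078.
Year 4: $45,423 × 3/21 = $6,489. Book value $20,589.
Year 5: $45,423 × 2/21 = $4,326. Book value $16,263.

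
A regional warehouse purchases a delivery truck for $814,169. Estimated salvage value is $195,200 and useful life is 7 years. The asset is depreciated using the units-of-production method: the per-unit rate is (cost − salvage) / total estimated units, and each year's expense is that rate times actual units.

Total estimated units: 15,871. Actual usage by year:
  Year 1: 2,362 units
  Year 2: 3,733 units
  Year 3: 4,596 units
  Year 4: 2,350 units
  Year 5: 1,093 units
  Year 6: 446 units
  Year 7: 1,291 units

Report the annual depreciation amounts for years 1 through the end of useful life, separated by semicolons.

Depreciable base = $814,169 − $195,200 = $618,969.
Rate = $618,969 / 15,871 units = $39 per unit.
Year 1: 2,362 × $39 = $92,118. Book value $722,051.
Year 2: 3,733 × $39 = $145,587. Book value $576,464.
Year 3: 4,596 × $39 = $179,244. Book value $397,220.
Year 4: 2,350 × $39 = $91,650. Book value $305,570.
Year 5: 1,093 × $39 = $42,627. Book value $262,943.
Year 6: 446 × $39 = $17,394. Book value $245,549.
Year 7: 1,291 × $39 = $50,349. Book value $195,200.

$92,118; $145,587; $179,244; $91,650; $42,627; $17,394; $50,349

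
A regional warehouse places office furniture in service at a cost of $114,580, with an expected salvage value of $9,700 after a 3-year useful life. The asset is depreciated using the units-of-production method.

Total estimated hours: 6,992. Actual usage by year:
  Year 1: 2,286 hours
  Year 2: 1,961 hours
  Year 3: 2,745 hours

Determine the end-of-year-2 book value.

$50,875

Depreciable base = $114,580 − $9,700 = $104,880.
Rate = $104,880 / 6,992 hours = $15 per hour.
Year 1: 2,286 × $15 = $34,290. Book value $80,290.
Year 2: 1,961 × $15 = $29,415. Book value $50,875.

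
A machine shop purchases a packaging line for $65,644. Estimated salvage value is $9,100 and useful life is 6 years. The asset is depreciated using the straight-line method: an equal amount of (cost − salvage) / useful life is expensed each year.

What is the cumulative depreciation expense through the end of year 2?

$18,848

Depreciable base = $65,644 − $9,100 = $56,544.
Annual expense = $56,544 / 6 = $9,424.
End of year 1: book value $56,220.
End of year 2: book value $46,796.
Accumulated through year 2 = $65,644 − $46,796 = $18,848.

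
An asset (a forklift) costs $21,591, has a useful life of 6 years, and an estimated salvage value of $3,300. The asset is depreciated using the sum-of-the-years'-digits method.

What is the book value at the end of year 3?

Depreciable base = $21,591 − $3,300 = $18,291.
Sum of the years' digits = 6+5+4+3+2+1 = 21.
Year 1: $18,291 × 6/21 = $5,226. Book value $16,365.
Year 2: $18,291 × 5/21 = $4,355. Book value $12,010.
Year 3: $18,291 × 4/21 = $3,484. Book value $8,526.

$8,526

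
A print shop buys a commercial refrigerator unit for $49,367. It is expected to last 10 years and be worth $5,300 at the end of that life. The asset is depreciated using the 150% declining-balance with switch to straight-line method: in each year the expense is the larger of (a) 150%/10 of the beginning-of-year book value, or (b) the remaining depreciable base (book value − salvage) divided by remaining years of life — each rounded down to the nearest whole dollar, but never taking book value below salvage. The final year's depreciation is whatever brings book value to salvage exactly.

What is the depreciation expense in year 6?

$3,321

Depreciable base = $49,367 − $5,300 = $44,067.
Year 1: DB = ⌊$49,367 × 150%/10⌋ = $7,405; SL = ⌊$44,067/10⌋ = $4,406 → take DB $7,405. Book value $41,962.
Year 2: DB = ⌊$41,962 × 150%/10⌋ = $6,294; SL = ⌊$36,662/9⌋ = $4,073 → take DB $6,294. Book value $35,668.
Year 3: DB = ⌊$35,668 × 150%/10⌋ = $5,350; SL = ⌊$30,368/8⌋ = $3,796 → take DB $5,350. Book value $30,318.
Year 4: DB = ⌊$30,318 × 150%/10⌋ = $4,547; SL = ⌊$25,018/7⌋ = $3,574 → take DB $4,547. Book value $25,771.
Year 5: DB = ⌊$25,771 × 150%/10⌋ = $3,865; SL = ⌊$20,471/6⌋ = $3,411 → take DB $3,865. Book value $21,906.
Year 6: DB = ⌊$21,906 × 150%/10⌋ = $3,285; SL = ⌊$16,606/5⌋ = $3,321 → take SL $3,321. Book value $18,585.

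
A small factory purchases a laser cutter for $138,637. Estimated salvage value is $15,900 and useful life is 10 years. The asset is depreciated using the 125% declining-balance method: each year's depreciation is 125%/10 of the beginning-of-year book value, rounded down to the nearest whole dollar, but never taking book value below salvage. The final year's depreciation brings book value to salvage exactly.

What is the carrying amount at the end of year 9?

$41,685

Depreciable base = $138,637 − $15,900 = $122,737.
Year 1: ⌊$138,637 × 125%/10⌋ = $17,329. Book value $121,308.
Year 2: ⌊$121,308 × 125%/10⌋ = $15,163. Book value $106,145.
Year 3: ⌊$106,145 × 125%/10⌋ = $13,268. Book value $92,877.
Year 4: ⌊$92,877 × 125%/10⌋ = $11,609. Book value $81,268.
Year 5: ⌊$81,268 × 125%/10⌋ = $10,158. Book value $71,110.
Year 6: ⌊$71,110 × 125%/10⌋ = $8,888. Book value $62,222.
Year 7: ⌊$62,222 × 125%/10⌋ = $7,777. Book value $54,445.
Year 8: ⌊$54,445 × 125%/10⌋ = $6,805. Book value $47,640.
Year 9: ⌊$47,640 × 125%/10⌋ = $5,955. Book value $41,685.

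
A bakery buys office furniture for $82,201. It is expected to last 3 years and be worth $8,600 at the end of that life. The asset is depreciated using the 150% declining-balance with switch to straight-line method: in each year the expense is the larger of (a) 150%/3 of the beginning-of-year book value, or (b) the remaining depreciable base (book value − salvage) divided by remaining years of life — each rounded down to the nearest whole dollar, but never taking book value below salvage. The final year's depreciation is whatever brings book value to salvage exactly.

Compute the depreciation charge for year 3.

$11,951

Depreciable base = $82,201 − $8,600 = $73,601.
Year 1: DB = ⌊$82,201 × 150%/3⌋ = $41,100; SL = ⌊$73,601/3⌋ = $24,533 → take DB $41,100. Book value $41,101.
Year 2: DB = ⌊$41,101 × 150%/3⌋ = $20,550; SL = ⌊$32,501/2⌋ = $16,250 → take DB $20,550. Book value $20,551.
Year 3 (final): $20,551 − $8,600 = $11,951. Book value $8,600.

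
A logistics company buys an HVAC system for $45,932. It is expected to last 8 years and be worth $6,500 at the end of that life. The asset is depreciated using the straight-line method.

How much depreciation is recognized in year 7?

Depreciable base = $45,932 − $6,500 = $39,432.
Annual expense = $39,432 / 8 = $4,929.

$4,929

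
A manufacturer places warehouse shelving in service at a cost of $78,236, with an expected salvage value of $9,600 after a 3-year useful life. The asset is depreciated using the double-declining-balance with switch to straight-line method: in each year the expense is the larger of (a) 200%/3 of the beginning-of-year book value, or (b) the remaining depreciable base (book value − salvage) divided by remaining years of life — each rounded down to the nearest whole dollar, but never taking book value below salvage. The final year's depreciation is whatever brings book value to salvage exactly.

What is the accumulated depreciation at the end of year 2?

$68,636

Depreciable base = $78,236 − $9,600 = $68,636.
Year 1: DB = ⌊$78,236 × 200%/3⌋ = $52,157; SL = ⌊$68,636/3⌋ = $22,878 → take DB $52,157. Book value $26,079.
Year 2: DB = ⌊$26,079 × 200%/3⌋ = $17,386; SL = ⌊$16,479/2⌋ = $8,239 → take DB $17,386, capped at $16,479. Book value $9,600.
Accumulated through year 2 = $78,236 − $9,600 = $68,636.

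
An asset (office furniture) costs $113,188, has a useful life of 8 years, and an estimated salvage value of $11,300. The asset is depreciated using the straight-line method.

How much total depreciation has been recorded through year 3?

$38,208

Depreciable base = $113,188 − $11,300 = $101,888.
Annual expense = $101,888 / 8 = $12,736.
End of year 1: book value $100,452.
End of year 2: book value $87,716.
End of year 3: book value $74,980.
Accumulated through year 3 = $113,188 − $74,980 = $38,208.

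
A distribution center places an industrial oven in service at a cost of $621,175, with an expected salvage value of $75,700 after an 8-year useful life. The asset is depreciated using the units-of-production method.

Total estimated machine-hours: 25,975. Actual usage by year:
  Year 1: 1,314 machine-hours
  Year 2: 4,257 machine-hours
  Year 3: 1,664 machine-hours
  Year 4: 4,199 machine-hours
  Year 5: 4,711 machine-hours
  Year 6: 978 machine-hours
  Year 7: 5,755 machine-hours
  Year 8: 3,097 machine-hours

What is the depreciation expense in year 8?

$65,037

Depreciable base = $621,175 − $75,700 = $545,475.
Rate = $545,475 / 25,975 machine-hours = $21 per machine-hour.
Year 1: 1,314 × $21 = $27,594. Book value $593,581.
Year 2: 4,257 × $21 = $89,397. Book value $504,184.
Year 3: 1,664 × $21 = $34,944. Book value $469,240.
Year 4: 4,199 × $21 = $88,179. Book value $381,061.
Year 5: 4,711 × $21 = $98,931. Book value $282,130.
Year 6: 978 × $21 = $20,538. Book value $261,592.
Year 7: 5,755 × $21 = $120,855. Book value $140,737.
Year 8: 3,097 × $21 = $65,037. Book value $75,700.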